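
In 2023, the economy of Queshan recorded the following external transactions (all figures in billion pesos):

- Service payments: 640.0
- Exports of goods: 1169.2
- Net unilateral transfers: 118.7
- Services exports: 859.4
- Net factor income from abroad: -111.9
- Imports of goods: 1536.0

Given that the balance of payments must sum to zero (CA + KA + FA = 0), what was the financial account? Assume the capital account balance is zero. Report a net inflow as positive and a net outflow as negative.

Goods balance = 1169.2 - 1536.0 = -366.8
Services balance = 859.4 - 640.0 = 219.4
Trade balance (goods + services) = -366.8 + 219.4 = -147.4
Net primary income = -111.9
Net secondary income = 118.7
Current account = -147.4 + (-111.9) + 118.7 = -140.6
Financial account = -(-140.6) = 140.6

140.6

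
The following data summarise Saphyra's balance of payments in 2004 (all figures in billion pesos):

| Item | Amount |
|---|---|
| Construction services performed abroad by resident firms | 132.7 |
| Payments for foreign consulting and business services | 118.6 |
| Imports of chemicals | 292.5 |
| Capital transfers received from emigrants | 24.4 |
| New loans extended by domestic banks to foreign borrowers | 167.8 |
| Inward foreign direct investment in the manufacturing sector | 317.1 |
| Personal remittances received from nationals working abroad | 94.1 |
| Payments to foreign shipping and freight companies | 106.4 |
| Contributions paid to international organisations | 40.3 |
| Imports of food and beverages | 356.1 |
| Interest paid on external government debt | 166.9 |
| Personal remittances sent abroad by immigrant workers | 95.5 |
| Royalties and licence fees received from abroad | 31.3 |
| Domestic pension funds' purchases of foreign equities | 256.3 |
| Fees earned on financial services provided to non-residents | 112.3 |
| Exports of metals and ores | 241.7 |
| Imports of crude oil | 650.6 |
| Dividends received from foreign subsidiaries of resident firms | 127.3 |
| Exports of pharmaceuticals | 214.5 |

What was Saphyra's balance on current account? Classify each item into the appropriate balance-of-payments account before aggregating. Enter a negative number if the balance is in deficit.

Goods: -292.5 - 356.1 + 241.7 + 214.5 - 650.6 = -843.0
Services: -106.4 - 118.6 + 132.7 + 31.3 + 112.3 = 51.3
Primary income: -166.9 + 127.3 = -39.6
Secondary income: -95.5 - 40.3 + 94.1 = -41.7
Current account = (-843.0) + 51.3 + (-39.6) + (-41.7) = -873.0
(Excluded from the current account — capital account: capital transfers received from emigrants 24.4; financial account: new loans extended by domestic banks to foreign borrowers 167.8, inward foreign direct investment in the manufacturing sector 317.1, domestic pension funds' purchases of foreign equities 256.3.)

-873.0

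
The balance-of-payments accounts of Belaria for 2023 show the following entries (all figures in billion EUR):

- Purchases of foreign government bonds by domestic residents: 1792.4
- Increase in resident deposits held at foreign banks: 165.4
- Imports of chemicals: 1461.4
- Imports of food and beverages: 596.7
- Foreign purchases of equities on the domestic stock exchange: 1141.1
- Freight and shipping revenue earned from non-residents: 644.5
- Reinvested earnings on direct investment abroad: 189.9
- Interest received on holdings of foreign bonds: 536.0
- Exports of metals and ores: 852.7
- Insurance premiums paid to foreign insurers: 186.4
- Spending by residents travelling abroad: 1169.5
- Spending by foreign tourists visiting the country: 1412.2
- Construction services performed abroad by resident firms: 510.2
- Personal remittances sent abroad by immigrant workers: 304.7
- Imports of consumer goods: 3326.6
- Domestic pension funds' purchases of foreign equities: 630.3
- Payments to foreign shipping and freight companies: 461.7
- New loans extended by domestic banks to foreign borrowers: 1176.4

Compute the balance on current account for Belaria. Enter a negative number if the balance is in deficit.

-3361.5

Goods: -596.7 - 3326.6 - 1461.4 + 852.7 = -4532.0
Services: -186.4 + 510.2 - 1169.5 + 1412.2 - 461.7 + 644.5 = 749.3
Primary income: 536.0 + 189.9 = 725.9
Secondary income: -304.7
Current account = (-4532.0) + 749.3 + 725.9 + (-304.7) = -3361.5
(Excluded from the current account — financial account: purchases of foreign government bonds by domestic residents 1792.4, increase in resident deposits held at foreign banks 165.4, foreign purchases of equities on the domestic stock exchange 1141.1, domestic pension funds' purchases of foreign equities 630.3, new loans extended by domestic banks to foreign borrowers 1176.4.)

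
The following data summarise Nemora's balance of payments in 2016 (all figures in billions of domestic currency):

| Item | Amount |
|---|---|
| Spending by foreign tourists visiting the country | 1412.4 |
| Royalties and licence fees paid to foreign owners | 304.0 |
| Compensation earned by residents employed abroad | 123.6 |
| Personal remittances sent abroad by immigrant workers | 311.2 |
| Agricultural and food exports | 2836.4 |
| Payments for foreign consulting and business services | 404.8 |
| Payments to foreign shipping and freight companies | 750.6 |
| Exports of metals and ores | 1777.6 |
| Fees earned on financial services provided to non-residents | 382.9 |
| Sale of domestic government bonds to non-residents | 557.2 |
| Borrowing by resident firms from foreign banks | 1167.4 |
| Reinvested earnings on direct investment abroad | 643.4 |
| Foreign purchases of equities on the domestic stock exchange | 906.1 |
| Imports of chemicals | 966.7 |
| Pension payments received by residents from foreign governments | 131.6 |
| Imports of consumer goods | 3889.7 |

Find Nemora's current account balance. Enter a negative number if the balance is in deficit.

680.9

Goods: -3889.7 + 1777.6 - 966.7 + 2836.4 = -242.4
Services: -750.6 - 304.0 + 1412.4 + 382.9 - 404.8 = 335.9
Primary income: 643.4 + 123.6 = 767.0
Secondary income: -311.2 + 131.6 = -179.6
Current account = (-242.4) + 335.9 + 767.0 + (-179.6) = 680.9
(Excluded from the current account — financial account: sale of domestic government bonds to non-residents 557.2, borrowing by resident firms from foreign banks 1167.4, foreign purchases of equities on the domestic stock exchange 906.1.)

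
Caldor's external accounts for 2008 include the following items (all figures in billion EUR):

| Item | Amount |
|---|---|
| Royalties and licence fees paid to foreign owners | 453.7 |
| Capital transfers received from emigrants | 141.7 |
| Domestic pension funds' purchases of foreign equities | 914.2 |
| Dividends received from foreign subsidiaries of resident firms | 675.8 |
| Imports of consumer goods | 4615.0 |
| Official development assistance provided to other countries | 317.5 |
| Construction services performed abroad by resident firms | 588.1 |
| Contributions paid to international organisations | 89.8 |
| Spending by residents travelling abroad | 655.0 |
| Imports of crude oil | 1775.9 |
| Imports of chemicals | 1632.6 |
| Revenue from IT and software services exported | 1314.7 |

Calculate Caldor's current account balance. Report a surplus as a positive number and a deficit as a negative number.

Goods: -1775.9 - 4615.0 - 1632.6 = -8023.5
Services: 1314.7 - 453.7 + 588.1 - 655.0 = 794.1
Primary income: 675.8
Secondary income: -317.5 - 89.8 = -407.3
Current account = (-8023.5) + 794.1 + 675.8 + (-407.3) = -6960.9
(Excluded from the current account — capital account: capital transfers received from emigrants 141.7; financial account: domestic pension funds' purchases of foreign equities 914.2.)

-6960.9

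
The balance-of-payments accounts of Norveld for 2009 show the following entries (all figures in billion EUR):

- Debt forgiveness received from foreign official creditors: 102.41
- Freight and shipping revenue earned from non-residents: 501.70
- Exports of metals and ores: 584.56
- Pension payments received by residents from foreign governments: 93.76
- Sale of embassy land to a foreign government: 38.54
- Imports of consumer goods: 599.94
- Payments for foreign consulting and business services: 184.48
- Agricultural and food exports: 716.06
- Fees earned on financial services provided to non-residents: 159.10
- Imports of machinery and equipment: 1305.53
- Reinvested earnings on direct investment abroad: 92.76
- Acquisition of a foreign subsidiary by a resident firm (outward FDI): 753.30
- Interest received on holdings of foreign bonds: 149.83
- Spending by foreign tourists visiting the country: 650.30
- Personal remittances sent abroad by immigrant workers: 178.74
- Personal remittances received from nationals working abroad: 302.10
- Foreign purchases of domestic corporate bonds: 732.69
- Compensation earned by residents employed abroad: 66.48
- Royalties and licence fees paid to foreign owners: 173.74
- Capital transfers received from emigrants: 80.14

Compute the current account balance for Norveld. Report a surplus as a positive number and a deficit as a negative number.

874.22

Goods: 716.06 - 1305.53 + 584.56 - 599.94 = -604.85
Services: 501.70 + 159.10 + 650.30 - 173.74 - 184.48 = 952.88
Primary income: 66.48 + 149.83 + 92.76 = 309.07
Secondary income: -178.74 + 93.76 + 302.10 = 217.12
Current account = (-604.85) + 952.88 + 309.07 + 217.12 = 874.22
(Excluded from the current account — capital account: debt forgiveness received from foreign official creditors 102.41, sale of embassy land to a foreign government 38.54, capital transfers received from emigrants 80.14; financial account: acquisition of a foreign subsidiary by a resident firm (outward FDI) 753.30, foreign purchases of domestic corporate bonds 732.69.)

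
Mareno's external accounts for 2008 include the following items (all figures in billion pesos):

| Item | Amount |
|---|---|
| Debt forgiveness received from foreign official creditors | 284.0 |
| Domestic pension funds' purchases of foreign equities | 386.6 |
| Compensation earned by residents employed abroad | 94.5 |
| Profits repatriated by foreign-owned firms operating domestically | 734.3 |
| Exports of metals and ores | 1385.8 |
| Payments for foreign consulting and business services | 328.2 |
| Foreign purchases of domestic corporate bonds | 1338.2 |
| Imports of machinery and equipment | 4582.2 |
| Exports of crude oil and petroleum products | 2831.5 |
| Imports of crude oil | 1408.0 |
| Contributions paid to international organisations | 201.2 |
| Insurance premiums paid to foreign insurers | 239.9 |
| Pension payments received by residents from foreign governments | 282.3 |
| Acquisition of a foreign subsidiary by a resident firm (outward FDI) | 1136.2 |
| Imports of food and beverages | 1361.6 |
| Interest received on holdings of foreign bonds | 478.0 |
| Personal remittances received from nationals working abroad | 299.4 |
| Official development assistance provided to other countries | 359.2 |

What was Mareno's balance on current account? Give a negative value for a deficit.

Goods: -1361.6 + 1385.8 - 4582.2 - 1408.0 + 2831.5 = -3134.5
Services: -239.9 - 328.2 = -568.1
Primary income: -734.3 + 94.5 + 478.0 = -161.8
Secondary income: -201.2 + 299.4 + 282.3 - 359.2 = 21.3
Current account = (-3134.5) + (-568.1) + (-161.8) + 21.3 = -3843.1
(Excluded from the current account — capital account: debt forgiveness received from foreign official creditors 284.0; financial account: domestic pension funds' purchases of foreign equities 386.6, foreign purchases of domestic corporate bonds 1338.2, acquisition of a foreign subsidiary by a resident firm (outward FDI) 1136.2.)

-3843.1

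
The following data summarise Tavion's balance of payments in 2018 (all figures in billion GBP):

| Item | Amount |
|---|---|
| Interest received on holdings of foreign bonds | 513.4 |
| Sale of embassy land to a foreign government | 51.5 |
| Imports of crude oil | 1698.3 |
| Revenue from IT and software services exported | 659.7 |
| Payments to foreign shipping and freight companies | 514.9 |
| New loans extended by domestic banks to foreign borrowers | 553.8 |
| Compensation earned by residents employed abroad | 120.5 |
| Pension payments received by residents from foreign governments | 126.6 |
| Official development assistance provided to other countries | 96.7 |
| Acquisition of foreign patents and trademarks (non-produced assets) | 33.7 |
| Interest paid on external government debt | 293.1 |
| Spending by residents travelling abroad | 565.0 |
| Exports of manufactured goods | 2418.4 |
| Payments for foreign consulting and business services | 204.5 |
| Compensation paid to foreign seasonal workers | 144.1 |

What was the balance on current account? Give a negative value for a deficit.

Goods: 2418.4 - 1698.3 = 720.1
Services: -204.5 - 514.9 - 565.0 + 659.7 = -624.7
Primary income: -144.1 + 513.4 + 120.5 - 293.1 = 196.7
Secondary income: -96.7 + 126.6 = 29.9
Current account = 720.1 + (-624.7) + 196.7 + 29.9 = 322.0
(Excluded from the current account — capital account: sale of embassy land to a foreign government 51.5, acquisition of foreign patents and trademarks (non-produced assets) 33.7; financial account: new loans extended by domestic banks to foreign borrowers 553.8.)

322.0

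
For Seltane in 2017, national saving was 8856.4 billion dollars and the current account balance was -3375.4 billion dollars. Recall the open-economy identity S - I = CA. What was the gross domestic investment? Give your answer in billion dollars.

I = S - CA = 8856.4 - (-3375.4) = 12231.8

12231.8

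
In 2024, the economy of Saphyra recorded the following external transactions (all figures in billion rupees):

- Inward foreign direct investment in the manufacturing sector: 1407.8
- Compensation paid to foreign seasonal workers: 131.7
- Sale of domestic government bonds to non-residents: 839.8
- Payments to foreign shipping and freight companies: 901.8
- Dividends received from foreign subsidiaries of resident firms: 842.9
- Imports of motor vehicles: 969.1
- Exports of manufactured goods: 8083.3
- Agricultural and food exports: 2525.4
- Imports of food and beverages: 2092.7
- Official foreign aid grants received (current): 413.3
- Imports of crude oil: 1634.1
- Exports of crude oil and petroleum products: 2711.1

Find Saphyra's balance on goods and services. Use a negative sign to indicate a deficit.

7722.1

Goods: -1634.1 - 2092.7 + 2711.1 + 8083.3 - 969.1 + 2525.4 = 8623.9
Services: -901.8
Trade balance = 8623.9 + (-901.8) = 7722.1
(Excluded from the trade balance — financial account: inward foreign direct investment in the manufacturing sector 1407.8, sale of domestic government bonds to non-residents 839.8; primary income: compensation paid to foreign seasonal workers 131.7, dividends received from foreign subsidiaries of resident firms 842.9; secondary income: official foreign aid grants received (current) 413.3.)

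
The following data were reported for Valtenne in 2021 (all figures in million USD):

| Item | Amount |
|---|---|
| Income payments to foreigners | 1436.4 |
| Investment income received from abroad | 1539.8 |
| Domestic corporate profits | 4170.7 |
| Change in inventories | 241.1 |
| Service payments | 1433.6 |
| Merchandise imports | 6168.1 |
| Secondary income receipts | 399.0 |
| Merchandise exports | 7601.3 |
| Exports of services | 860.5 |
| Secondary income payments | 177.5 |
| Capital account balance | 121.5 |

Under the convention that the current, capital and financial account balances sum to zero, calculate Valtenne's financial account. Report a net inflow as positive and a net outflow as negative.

Goods balance = 7601.3 - 6168.1 = 1433.2
Services balance = 860.5 - 1433.6 = -573.1
Trade balance (goods + services) = 1433.2 + (-573.1) = 860.1
Net primary income = 1539.8 - 1436.4 = 103.4
Net secondary income = 399.0 - 177.5 = 221.5
Current account = 860.1 + 103.4 + 221.5 = 1185.0
Financial account = -(1185.0 + 121.5) = -1306.5

-1306.5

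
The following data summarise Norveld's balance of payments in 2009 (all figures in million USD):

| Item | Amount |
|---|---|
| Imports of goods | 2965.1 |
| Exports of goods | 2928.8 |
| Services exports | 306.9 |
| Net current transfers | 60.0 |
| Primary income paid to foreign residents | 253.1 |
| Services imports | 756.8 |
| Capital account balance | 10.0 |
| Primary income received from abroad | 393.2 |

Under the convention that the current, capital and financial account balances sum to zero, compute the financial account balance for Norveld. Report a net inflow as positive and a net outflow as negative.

276.1

Goods balance = 2928.8 - 2965.1 = -36.3
Services balance = 306.9 - 756.8 = -449.9
Trade balance (goods + services) = -36.3 + (-449.9) = -486.2
Net primary income = 393.2 - 253.1 = 140.1
Net secondary income = 60.0
Current account = -486.2 + 140.1 + 60.0 = -286.1
Financial account = -(-286.1 + 10.0) = 276.1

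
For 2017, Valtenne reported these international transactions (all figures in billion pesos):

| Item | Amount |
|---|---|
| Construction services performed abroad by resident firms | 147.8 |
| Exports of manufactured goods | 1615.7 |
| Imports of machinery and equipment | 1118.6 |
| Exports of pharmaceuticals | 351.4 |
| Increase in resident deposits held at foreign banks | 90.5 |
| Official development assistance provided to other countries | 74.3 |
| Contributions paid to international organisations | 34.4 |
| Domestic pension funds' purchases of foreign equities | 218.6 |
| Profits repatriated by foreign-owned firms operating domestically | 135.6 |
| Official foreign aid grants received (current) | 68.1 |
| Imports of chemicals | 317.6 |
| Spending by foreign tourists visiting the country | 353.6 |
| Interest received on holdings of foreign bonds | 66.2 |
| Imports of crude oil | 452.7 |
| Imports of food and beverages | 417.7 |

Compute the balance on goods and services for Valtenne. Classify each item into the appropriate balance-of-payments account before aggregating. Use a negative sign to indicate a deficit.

161.9

Goods: -1118.6 - 417.7 - 317.6 + 1615.7 + 351.4 - 452.7 = -339.5
Services: 147.8 + 353.6 = 501.4
Trade balance = -339.5 + 501.4 = 161.9
(Excluded from the trade balance — financial account: increase in resident deposits held at foreign banks 90.5, domestic pension funds' purchases of foreign equities 218.6; secondary income: official development assistance provided to other countries 74.3, contributions paid to international organisations 34.4, official foreign aid grants received (current) 68.1; primary income: profits repatriated by foreign-owned firms operating domestically 135.6, interest received on holdings of foreign bonds 66.2.)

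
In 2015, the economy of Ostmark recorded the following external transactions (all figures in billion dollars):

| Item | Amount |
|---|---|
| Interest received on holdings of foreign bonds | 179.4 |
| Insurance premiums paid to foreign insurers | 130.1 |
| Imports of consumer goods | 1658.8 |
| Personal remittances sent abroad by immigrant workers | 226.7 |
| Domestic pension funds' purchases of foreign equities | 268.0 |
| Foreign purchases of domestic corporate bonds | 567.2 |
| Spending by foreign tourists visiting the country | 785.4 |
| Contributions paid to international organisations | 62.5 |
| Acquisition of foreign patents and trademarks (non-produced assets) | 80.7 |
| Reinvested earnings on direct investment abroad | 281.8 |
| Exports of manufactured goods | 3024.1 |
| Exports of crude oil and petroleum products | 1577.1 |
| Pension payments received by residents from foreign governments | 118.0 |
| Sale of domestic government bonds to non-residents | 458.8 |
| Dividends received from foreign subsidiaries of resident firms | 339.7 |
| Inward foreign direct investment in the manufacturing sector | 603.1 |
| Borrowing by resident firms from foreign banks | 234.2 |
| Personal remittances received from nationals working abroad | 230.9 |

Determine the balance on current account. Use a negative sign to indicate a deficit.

Goods: 1577.1 - 1658.8 + 3024.1 = 2942.4
Services: -130.1 + 785.4 = 655.3
Primary income: 281.8 + 339.7 + 179.4 = 800.9
Secondary income: -226.7 + 118.0 + 230.9 - 62.5 = 59.7
Current account = 2942.4 + 655.3 + 800.9 + 59.7 = 4458.3
(Excluded from the current account — financial account: domestic pension funds' purchases of foreign equities 268.0, foreign purchases of domestic corporate bonds 567.2, sale of domestic government bonds to non-residents 458.8, inward foreign direct investment in the manufacturing sector 603.1, borrowing by resident firms from foreign banks 234.2; capital account: acquisition of foreign patents and trademarks (non-produced assets) 80.7.)

4458.3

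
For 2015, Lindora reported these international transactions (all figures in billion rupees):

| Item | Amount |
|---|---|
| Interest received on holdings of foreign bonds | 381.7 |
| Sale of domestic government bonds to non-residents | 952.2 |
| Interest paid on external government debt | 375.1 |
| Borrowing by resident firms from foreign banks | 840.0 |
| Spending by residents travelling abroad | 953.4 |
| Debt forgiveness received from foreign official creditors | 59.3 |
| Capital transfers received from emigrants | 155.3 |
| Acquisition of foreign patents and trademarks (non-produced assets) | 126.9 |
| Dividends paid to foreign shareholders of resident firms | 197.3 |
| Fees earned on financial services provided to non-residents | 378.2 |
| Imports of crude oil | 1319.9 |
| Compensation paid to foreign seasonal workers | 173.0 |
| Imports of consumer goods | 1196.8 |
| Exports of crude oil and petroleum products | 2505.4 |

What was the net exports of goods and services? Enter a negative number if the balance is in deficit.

Goods: 2505.4 - 1196.8 - 1319.9 = -11.3
Services: -953.4 + 378.2 = -575.2
Trade balance = -11.3 + (-575.2) = -586.5
(Excluded from the trade balance — primary income: interest received on holdings of foreign bonds 381.7, interest paid on external government debt 375.1, dividends paid to foreign shareholders of resident firms 197.3, compensation paid to foreign seasonal workers 173.0; financial account: sale of domestic government bonds to non-residents 952.2, borrowing by resident firms from foreign banks 840.0; capital account: debt forgiveness received from foreign official creditors 59.3, capital transfers received from emigrants 155.3, acquisition of foreign patents and trademarks (non-produced assets) 126.9.)

-586.5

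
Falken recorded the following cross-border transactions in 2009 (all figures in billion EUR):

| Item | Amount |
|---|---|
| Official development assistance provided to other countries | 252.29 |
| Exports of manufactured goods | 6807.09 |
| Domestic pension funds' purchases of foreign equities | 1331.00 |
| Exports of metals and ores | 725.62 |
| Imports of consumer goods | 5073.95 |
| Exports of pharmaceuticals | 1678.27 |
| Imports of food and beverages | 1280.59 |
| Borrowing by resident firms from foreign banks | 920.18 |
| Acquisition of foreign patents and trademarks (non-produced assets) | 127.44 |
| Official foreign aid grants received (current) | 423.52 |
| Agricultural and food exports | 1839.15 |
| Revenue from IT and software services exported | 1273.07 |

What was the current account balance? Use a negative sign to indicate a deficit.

Goods: 1678.27 - 1280.59 + 1839.15 - 5073.95 + 725.62 + 6807.09 = 4695.59
Services: 1273.07
Secondary income: 423.52 - 252.29 = 171.23
Current account = 4695.59 + 1273.07 + 171.23 = 6139.89
(Excluded from the current account — financial account: domestic pension funds' purchases of foreign equities 1331.00, borrowing by resident firms from foreign banks 920.18; capital account: acquisition of foreign patents and trademarks (non-produced assets) 127.44.)

6139.89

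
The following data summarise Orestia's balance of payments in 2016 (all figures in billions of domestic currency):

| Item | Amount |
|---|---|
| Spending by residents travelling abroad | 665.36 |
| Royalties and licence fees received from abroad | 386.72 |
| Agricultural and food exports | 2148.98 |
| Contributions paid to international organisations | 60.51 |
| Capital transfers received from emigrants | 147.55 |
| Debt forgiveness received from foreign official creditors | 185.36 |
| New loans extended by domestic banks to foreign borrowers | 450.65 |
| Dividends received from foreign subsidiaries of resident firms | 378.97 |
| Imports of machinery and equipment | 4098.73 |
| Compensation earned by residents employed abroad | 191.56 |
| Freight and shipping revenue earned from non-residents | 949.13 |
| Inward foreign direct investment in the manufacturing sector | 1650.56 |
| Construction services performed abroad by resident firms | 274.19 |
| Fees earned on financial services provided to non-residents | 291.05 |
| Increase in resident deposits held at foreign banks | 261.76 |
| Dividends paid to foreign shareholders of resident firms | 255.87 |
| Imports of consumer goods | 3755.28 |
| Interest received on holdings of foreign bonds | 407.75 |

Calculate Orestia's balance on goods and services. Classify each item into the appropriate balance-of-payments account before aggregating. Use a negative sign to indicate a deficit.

Goods: 2148.98 - 4098.73 - 3755.28 = -5705.03
Services: 274.19 + 386.72 + 949.13 - 665.36 + 291.05 = 1235.73
Trade balance = -5705.03 + 1235.73 = -4469.30
(Excluded from the trade balance — secondary income: contributions paid to international organisations 60.51; capital account: capital transfers received from emigrants 147.55, debt forgiveness received from foreign official creditors 185.36; financial account: new loans extended by domestic banks to foreign borrowers 450.65, inward foreign direct investment in the manufacturing sector 1650.56, increase in resident deposits held at foreign banks 261.76; primary income: dividends received from foreign subsidiaries of resident firms 378.97, compensation earned by residents employed abroad 191.56, dividends paid to foreign shareholders of resident firms 255.87, interest received on holdings of foreign bonds 407.75.)

-4469.30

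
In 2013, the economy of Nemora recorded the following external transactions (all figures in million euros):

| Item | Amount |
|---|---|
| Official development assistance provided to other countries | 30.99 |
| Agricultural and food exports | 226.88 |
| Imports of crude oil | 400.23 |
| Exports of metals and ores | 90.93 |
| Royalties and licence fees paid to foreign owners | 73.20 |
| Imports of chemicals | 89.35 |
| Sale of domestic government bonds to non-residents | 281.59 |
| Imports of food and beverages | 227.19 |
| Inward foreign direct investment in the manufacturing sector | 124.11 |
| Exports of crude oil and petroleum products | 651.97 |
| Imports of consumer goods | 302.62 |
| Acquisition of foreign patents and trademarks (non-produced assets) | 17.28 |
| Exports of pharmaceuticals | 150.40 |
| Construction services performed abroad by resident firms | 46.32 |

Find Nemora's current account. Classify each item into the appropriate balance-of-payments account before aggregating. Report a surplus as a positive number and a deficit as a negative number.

42.92

Goods: -302.62 + 226.88 + 90.93 + 651.97 + 150.40 - 400.23 - 227.19 - 89.35 = 100.79
Services: -73.20 + 46.32 = -26.88
Secondary income: -30.99
Current account = 100.79 + (-26.88) + (-30.99) = 42.92
(Excluded from the current account — financial account: sale of domestic government bonds to non-residents 281.59, inward foreign direct investment in the manufacturing sector 124.11; capital account: acquisition of foreign patents and trademarks (non-produced assets) 17.28.)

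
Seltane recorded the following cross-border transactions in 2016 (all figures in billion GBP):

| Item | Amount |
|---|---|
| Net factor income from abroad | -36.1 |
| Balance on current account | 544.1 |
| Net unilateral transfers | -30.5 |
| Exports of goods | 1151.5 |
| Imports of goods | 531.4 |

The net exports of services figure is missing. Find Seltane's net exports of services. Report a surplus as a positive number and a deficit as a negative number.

Current account = goods balance + services balance + net primary income + net secondary income
Sum of the known components = 553.5
Net exports of services = CA - (known components) = 544.1 - 553.5 = -9.4

-9.4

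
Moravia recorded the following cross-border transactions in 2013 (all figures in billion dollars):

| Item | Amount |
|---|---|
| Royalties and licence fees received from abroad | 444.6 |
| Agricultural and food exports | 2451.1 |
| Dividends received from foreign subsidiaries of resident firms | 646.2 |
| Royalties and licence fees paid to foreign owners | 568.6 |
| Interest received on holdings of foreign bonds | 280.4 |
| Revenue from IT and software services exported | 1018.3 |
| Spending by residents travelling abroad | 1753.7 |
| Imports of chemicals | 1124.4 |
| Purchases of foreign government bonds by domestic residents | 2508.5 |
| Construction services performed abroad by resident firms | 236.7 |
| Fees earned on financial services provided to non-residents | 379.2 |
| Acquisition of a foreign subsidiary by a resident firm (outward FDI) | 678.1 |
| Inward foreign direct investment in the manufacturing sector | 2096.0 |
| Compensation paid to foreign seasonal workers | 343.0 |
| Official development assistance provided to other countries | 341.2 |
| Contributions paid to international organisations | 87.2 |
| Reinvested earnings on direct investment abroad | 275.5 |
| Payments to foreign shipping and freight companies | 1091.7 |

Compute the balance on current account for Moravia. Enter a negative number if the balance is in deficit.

Goods: -1124.4 + 2451.1 = 1326.7
Services: 236.7 - 1753.7 - 568.6 + 1018.3 - 1091.7 + 444.6 + 379.2 = -1335.2
Primary income: 646.2 + 280.4 + 275.5 - 343.0 = 859.1
Secondary income: -341.2 - 87.2 = -428.4
Current account = 1326.7 + (-1335.2) + 859.1 + (-428.4) = 422.2
(Excluded from the current account — financial account: purchases of foreign government bonds by domestic residents 2508.5, acquisition of a foreign subsidiary by a resident firm (outward FDI) 678.1, inward foreign direct investment in the manufacturing sector 2096.0.)

422.2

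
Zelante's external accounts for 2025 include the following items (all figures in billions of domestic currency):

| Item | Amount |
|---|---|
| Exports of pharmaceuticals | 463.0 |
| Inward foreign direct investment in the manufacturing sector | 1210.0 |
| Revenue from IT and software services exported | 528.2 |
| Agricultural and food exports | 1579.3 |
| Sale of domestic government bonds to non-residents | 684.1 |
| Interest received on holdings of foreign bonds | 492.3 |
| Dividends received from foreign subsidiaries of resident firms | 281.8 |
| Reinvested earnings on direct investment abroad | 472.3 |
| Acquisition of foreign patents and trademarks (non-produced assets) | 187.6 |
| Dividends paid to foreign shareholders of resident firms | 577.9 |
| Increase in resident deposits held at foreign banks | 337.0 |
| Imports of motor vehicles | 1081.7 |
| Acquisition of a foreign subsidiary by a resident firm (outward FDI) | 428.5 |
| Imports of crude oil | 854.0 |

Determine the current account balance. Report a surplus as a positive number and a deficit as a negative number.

Goods: 1579.3 + 463.0 - 1081.7 - 854.0 = 106.6
Services: 528.2
Primary income: -577.9 + 492.3 + 281.8 + 472.3 = 668.5
Current account = 106.6 + 528.2 + 668.5 = 1303.3
(Excluded from the current account — financial account: inward foreign direct investment in the manufacturing sector 1210.0, sale of domestic government bonds to non-residents 684.1, increase in resident deposits held at foreign banks 337.0, acquisition of a foreign subsidiary by a resident firm (outward FDI) 428.5; capital account: acquisition of foreign patents and trademarks (non-produced assets) 187.6.)

1303.3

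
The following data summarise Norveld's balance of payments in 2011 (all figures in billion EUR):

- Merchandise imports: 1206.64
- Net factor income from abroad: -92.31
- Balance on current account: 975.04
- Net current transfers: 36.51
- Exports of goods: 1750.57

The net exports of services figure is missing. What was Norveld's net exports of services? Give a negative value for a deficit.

Current account = goods balance + services balance + net primary income + net secondary income
Sum of the known components = 488.13
Net exports of services = CA - (known components) = 975.04 - 488.13 = 486.91

486.91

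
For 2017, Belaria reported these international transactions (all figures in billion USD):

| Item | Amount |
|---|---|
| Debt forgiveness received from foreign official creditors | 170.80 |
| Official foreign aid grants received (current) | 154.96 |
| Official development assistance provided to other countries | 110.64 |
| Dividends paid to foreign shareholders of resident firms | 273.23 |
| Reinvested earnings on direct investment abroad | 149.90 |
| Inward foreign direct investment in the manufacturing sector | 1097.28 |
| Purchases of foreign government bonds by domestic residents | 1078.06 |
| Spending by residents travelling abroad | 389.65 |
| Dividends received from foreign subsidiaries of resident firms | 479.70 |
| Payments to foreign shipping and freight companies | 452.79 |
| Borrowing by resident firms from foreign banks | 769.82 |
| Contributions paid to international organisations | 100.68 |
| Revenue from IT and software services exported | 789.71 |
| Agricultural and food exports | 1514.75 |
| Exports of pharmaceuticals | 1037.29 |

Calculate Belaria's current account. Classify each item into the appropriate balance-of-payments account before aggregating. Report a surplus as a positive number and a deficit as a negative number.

Goods: 1514.75 + 1037.29 = 2552.04
Services: -452.79 - 389.65 + 789.71 = -52.73
Primary income: 149.90 - 273.23 + 479.70 = 356.37
Secondary income: 154.96 - 100.68 - 110.64 = -56.36
Current account = 2552.04 + (-52.73) + 356.37 + (-56.36) = 2799.32
(Excluded from the current account — capital account: debt forgiveness received from foreign official creditors 170.80; financial account: inward foreign direct investment in the manufacturing sector 1097.28, purchases of foreign government bonds by domestic residents 1078.06, borrowing by resident firms from foreign banks 769.82.)

2799.32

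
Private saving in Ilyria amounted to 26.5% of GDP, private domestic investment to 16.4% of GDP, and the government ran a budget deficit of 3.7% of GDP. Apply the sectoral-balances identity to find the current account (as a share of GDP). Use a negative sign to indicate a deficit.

By the sectoral-balances identity, CA = (S_private - I) + (T - G).
Private balance = 26.5 - 16.4 = 10.1
Government balance (T - G) = -3.7
CA = 10.1 + (-3.7) = 6.4

6.4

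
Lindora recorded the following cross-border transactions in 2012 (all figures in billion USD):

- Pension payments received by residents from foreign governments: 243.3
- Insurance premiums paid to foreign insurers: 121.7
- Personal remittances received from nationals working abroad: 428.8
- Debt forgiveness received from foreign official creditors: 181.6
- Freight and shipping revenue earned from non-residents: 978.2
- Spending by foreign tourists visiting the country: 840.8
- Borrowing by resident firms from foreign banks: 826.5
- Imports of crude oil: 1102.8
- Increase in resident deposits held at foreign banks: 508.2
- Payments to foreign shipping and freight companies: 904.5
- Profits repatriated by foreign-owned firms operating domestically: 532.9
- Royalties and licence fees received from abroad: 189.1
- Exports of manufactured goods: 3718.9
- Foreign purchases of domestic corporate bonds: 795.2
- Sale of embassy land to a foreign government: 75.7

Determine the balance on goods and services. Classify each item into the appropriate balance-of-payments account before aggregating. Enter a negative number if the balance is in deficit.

Goods: 3718.9 - 1102.8 = 2616.1
Services: -121.7 + 978.2 + 189.1 + 840.8 - 904.5 = 981.9
Trade balance = 2616.1 + 981.9 = 3598.0
(Excluded from the trade balance — secondary income: pension payments received by residents from foreign governments 243.3, personal remittances received from nationals working abroad 428.8; capital account: debt forgiveness received from foreign official creditors 181.6, sale of embassy land to a foreign government 75.7; financial account: borrowing by resident firms from foreign banks 826.5, increase in resident deposits held at foreign banks 508.2, foreign purchases of domestic corporate bonds 795.2; primary income: profits repatriated by foreign-owned firms operating domestically 532.9.)

3598.0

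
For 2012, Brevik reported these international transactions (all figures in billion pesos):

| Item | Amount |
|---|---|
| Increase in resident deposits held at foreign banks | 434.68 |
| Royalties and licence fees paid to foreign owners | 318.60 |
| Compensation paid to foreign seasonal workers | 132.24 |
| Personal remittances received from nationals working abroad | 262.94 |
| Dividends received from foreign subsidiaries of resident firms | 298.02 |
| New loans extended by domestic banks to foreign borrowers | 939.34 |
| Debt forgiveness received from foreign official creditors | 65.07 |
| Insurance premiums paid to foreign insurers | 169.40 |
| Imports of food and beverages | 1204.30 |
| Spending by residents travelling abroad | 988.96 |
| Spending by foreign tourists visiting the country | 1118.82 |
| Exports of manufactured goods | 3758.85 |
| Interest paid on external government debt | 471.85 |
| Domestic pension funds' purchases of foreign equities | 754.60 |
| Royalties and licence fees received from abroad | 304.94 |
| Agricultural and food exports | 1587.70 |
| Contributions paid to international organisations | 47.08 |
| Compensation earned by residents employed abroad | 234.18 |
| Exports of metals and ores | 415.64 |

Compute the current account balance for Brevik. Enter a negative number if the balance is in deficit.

4648.66

Goods: 1587.70 + 415.64 - 1204.30 + 3758.85 = 4557.89
Services: 304.94 - 318.60 + 1118.82 - 988.96 - 169.40 = -53.20
Primary income: -132.24 + 298.02 + 234.18 - 471.85 = -71.89
Secondary income: 262.94 - 47.08 = 215.86
Current account = 4557.89 + (-53.20) + (-71.89) + 215.86 = 4648.66
(Excluded from the current account — financial account: increase in resident deposits held at foreign banks 434.68, new loans extended by domestic banks to foreign borrowers 939.34, domestic pension funds' purchases of foreign equities 754.60; capital account: debt forgiveness received from foreign official creditors 65.07.)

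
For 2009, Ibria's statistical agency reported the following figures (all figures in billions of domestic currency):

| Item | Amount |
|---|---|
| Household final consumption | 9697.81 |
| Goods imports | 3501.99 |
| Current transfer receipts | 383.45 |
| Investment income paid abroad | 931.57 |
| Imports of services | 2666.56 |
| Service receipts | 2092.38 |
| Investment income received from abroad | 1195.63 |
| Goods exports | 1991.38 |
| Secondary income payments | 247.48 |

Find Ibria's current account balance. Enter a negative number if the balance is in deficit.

Goods balance = 1991.38 - 3501.99 = -1510.61
Services balance = 2092.38 - 2666.56 = -574.18
Trade balance (goods + services) = -1510.61 + (-574.18) = -2084.79
Net primary income = 1195.63 - 931.57 = 264.06
Net secondary income = 383.45 - 247.48 = 135.97
Current account = -2084.79 + 264.06 + 135.97 = -1684.76

-1684.76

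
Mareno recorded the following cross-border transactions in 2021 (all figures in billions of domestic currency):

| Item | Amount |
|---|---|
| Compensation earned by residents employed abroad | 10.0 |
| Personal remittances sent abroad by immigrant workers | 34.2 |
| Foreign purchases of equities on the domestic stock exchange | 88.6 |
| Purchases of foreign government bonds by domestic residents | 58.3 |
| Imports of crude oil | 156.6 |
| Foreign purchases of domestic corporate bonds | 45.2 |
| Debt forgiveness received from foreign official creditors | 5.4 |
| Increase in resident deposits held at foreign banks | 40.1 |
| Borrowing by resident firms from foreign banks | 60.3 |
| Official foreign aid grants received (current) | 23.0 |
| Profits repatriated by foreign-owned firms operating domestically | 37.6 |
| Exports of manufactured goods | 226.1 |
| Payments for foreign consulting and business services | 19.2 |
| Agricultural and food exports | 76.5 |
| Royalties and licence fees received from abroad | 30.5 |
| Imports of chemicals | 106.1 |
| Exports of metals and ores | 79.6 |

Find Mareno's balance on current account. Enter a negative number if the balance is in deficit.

92.0

Goods: 226.1 - 106.1 + 79.6 - 156.6 + 76.5 = 119.5
Services: -19.2 + 30.5 = 11.3
Primary income: -37.6 + 10.0 = -27.6
Secondary income: 23.0 - 34.2 = -11.2
Current account = 119.5 + 11.3 + (-27.6) + (-11.2) = 92.0
(Excluded from the current account — financial account: foreign purchases of equities on the domestic stock exchange 88.6, purchases of foreign government bonds by domestic residents 58.3, foreign purchases of domestic corporate bonds 45.2, increase in resident deposits held at foreign banks 40.1, borrowing by resident firms from foreign banks 60.3; capital account: debt forgiveness received from foreign official creditors 5.4.)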